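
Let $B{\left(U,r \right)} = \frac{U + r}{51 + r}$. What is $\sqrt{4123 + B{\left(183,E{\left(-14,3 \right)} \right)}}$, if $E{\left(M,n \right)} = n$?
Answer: $\frac{\sqrt{37138}}{3} \approx 64.237$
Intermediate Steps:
$B{\left(U,r \right)} = \frac{U + r}{51 + r}$
$\sqrt{4123 + B{\left(183,E{\left(-14,3 \right)} \right)}} = \sqrt{4123 + \frac{183 + 3}{51 + 3}} = \sqrt{4123 + \frac{1}{54} \cdot 186} = \sqrt{4123 + \frac{31}{9}} = \sqrt{\frac{37138}{9}} = \frac{\sqrt{37138}}{3}$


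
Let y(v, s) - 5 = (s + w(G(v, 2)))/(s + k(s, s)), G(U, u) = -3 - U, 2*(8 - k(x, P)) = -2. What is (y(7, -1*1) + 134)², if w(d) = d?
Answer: 1212201/64 ≈ 18941.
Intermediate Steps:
k(x, P) = 9 (k(x, P) = 8 - ½*(-2) = 8 + 1 = 9)
y(v, s) = 5 + (-3 + s - v)/(9 + s) (y(v, s) = 5 + (s + (-3 - v))/(s + 9) = 5 + (-3 + s - v)/(9 + s))
(y(7, -1*1) + 134)² = ((42 - 1*7 + 6*(-1*1))/(9 - 1*1) + 134)² = ((42 - 7 + 6*(-1))/(9 - 1) + 134)² = ((42 - 7 - 6)/8 + 134)² = ((⅛)*29 + 134)² = (29/8 + 134)² = (1101/8)² = 1212201/64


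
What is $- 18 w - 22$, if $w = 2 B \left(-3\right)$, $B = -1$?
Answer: $-130$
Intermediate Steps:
$w = 6$ ($w = 2 \left(-1\right) \left(-3\right) = \left(-2\right) \left(-3\right) = 6$)
$- 18 w - 22 = \left(-18\right) 6 - 22 = -108 - 22 = -130$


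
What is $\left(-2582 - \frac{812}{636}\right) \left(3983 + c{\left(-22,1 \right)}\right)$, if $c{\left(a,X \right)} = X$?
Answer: $- \frac{545464048}{53} \approx -1.0292 \cdot 10^{7}$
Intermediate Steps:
$\left(-2582 - \frac{812}{636}\right) \left(3983 + c{\left(-22,1 \right)}\right) = \left(-2582 - \frac{812}{636}\right) \left(3983 + 1\right) = \left(-2582 - \frac{203}{159}\right) 3984 = \left(- \frac{410741}{159}\right) 3984 = - \frac{545464048}{53}$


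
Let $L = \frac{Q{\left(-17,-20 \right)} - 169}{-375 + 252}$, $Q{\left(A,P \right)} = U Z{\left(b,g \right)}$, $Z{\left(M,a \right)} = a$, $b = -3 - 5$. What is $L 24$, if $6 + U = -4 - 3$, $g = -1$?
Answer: $\frac{1248}{41} \approx 30.439$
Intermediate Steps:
$b = -8$
$U = -13$ ($U = -6 - 7 = -13$)
$Q{\left(A,P \right)} = 13$ ($Q{\left(A,P \right)} = \left(-13\right) \left(-1\right) = 13$)
$L = \frac{52}{41}$ ($L = \frac{13 - 169}{-375 + 252} = - \frac{156}{-123} = \left(-156\right) \left(- \frac{1}{123}\right) = \frac{52}{41} \approx 1.2683$)
$L 24 = \frac{52}{41} \cdot 24 = \frac{1248}{41}$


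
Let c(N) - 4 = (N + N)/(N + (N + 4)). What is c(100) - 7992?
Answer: -407338/51 ≈ -7987.0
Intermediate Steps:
c(N) = 4 + 2*N/(4 + 2*N) (c(N) = 4 + (N + N)/(N + (N + 4)) = 4 + (2*N)/(N + (4 + N)) = 4 + (2*N)/(4 + 2*N) = 4 + 2*N/(4 + 2*N))
c(100) - 7992 = (8 + 5*100)/(2 + 100) - 7992 = (8 + 500)/102 - 7992 = (1/102)*508 - 7992 = 254/51 - 7992 = -407338/51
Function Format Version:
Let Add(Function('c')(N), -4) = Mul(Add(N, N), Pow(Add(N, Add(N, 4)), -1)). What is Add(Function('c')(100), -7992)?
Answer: Rational(-407338, 51) ≈ -7987.0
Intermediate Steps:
Function('c')(N) = Add(4, Mul(2, N, Pow(Add(4, Mul(2, N)), -1))) (Function('c')(N) = Add(4, Mul(Add(N, N), Pow(Add(N, Add(N, 4)), -1))) = Add(4, Mul(Mul(2, N), Pow(Add(N, Add(4, N)), -1))) = Add(4, Mul(Mul(2, N), Pow(Add(4, Mul(2, N)), -1))) = Add(4, Mul(2, N, Pow(Add(4, Mul(2, N)), -1))))
Add(Function('c')(100), -7992) = Add(Mul(Pow(Add(2, 100), -1), Add(8, Mul(5, 100))), -7992) = Add(Mul(Pow(102, -1), Add(8, 500)), -7992) = Add(Mul(Rational(1, 102), 508), -7992) = Add(Rational(254, 51), -7992) = Rational(-407338, 51)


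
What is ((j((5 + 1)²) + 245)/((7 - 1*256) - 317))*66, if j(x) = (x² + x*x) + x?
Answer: -94809/283 ≈ -335.01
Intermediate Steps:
j(x) = x + 2*x² (j(x) = (x² + x²) + x = 2*x² + x = x + 2*x²)
((j((5 + 1)²) + 245)/((7 - 1*256) - 317))*66 = (((5 + 1)²*(1 + 2*(5 + 1)²) + 245)/((7 - 1*256) - 317))*66 = ((6²*(1 + 2*6²) + 245)/((7 - 256) - 317))*66 = ((36*(1 + 2*36) + 245)/(-249 - 317))*66 = ((36*(1 + 72) + 245)/(-566))*66 = ((36*73 + 245)*(-1/566))*66 = ((2628 + 245)*(-1/566))*66 = (2873*(-1/566))*66 = -2873/566*66 = -94809/283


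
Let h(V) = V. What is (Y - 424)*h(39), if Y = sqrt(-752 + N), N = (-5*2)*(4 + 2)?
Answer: -16536 + 78*I*sqrt(203) ≈ -16536.0 + 1111.3*I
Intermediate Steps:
N = -60 (N = -10*6 = -60)
Y = 2*I*sqrt(203) (Y = sqrt(-752 - 60) = sqrt(-812) = 2*I*sqrt(203) ≈ 28.496*I)
(Y - 424)*h(39) = (2*I*sqrt(203) - 424)*39 = (-424 + 2*I*sqrt(203))*39 = -16536 + 78*I*sqrt(203)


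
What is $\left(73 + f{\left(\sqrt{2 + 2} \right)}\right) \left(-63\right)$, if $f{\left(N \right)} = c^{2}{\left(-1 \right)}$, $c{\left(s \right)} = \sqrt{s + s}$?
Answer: $-4473$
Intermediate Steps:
$c{\left(s \right)} = \sqrt{2} \sqrt{s}$ ($c{\left(s \right)} = \sqrt{2 s} = \sqrt{2} \sqrt{s}$)
$f{\left(N \right)} = -2$ ($f{\left(N \right)} = \left(\sqrt{2} \sqrt{-1}\right)^{2} = \left(\sqrt{2} i\right)^{2} = \left(i \sqrt{2}\right)^{2} = -2$)
$\left(73 + f{\left(\sqrt{2 + 2} \right)}\right) \left(-63\right) = \left(73 - 2\right) \left(-63\right) = 71 \left(-63\right) = -4473$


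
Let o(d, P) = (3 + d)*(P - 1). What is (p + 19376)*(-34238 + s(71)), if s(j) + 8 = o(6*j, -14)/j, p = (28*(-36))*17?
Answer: -5460898240/71 ≈ -7.6914e+7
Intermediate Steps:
o(d, P) = (-1 + P)*(3 + d) (o(d, P) = (3 + d)*(-1 + P) = (-1 + P)*(3 + d))
p = -17136 (p = -1008*17 = -17136)
s(j) = -8 + (-45 - 90*j)/j (s(j) = -8 + (-3 - 6*j + 3*(-14) - 84*j)/j = -8 + (-3 - 6*j - 42 - 84*j)/j = -8 + (-45 - 90*j)/j)
(p + 19376)*(-34238 + s(71)) = (-17136 + 19376)*(-34238 + (-98 - 45/71)) = 2240*(-34238 + (-98 - 45*1/71)) = 2240*(-34238 + (-98 - 45/71)) = 2240*(-34238 - 7003/71) = 2240*(-2437901/71) = -5460898240/71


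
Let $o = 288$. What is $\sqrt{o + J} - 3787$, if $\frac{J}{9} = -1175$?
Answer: $-3787 + 9 i \sqrt{127} \approx -3787.0 + 101.42 i$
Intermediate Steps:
$J = -10575$ ($J = 9 \left(-1175\right) = -10575$)
$\sqrt{o + J} - 3787 = \sqrt{288 - 10575} - 3787 = \sqrt{-10287} - 3787 = 9 i \sqrt{127} - 3787 = -3787 + 9 i \sqrt{127}$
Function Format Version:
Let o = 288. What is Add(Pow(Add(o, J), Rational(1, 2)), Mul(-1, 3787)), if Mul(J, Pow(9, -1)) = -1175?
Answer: Add(-3787, Mul(9, I, Pow(127, Rational(1, 2)))) ≈ Add(-3787.0, Mul(101.42, I))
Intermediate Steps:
J = -10575 (J = Mul(9, -1175) = -10575)
Add(Pow(Add(o, J), Rational(1, 2)), Mul(-1, 3787)) = Add(Pow(Add(288, -10575), Rational(1, 2)), Mul(-1, 3787)) = Add(Pow(-10287, Rational(1, 2)), -3787) = Add(Mul(9, I, Pow(127, Rational(1, 2))), -3787) = Add(-3787, Mul(9, I, Pow(127, Rational(1, 2))))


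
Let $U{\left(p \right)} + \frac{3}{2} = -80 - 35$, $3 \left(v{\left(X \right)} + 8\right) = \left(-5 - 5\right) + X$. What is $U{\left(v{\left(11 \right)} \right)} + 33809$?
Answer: $\frac{67385}{2} \approx 33693.0$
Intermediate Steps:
$v{\left(X \right)} = - \frac{34}{3} + \frac{X}{3}$ ($v{\left(X \right)} = -8 + \frac{\left(-5 - 5\right) + X}{3} = -8 + \frac{-10 + X}{3} = -8 + \left(- \frac{10}{3} + \frac{X}{3}\right) = - \frac{34}{3} + \frac{X}{3}$)
$U{\left(p \right)} = - \frac{233}{2}$ ($U{\left(p \right)} = - \frac{3}{2} - 115 = - \frac{233}{2}$)
$U{\left(v{\left(11 \right)} \right)} + 33809 = - \frac{233}{2} + 33809 = \frac{67385}{2}$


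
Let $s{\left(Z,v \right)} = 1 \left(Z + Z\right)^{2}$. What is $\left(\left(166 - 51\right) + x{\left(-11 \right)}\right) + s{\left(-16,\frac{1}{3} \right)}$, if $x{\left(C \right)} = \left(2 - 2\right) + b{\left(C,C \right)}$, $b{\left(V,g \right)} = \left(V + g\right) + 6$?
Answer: $1123$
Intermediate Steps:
$b{\left(V,g \right)} = 6 + V + g$
$x{\left(C \right)} = 6 + 2 C$ ($x{\left(C \right)} = \left(2 - 2\right) + \left(6 + C + C\right) = 0 + \left(6 + 2 C\right) = 6 + 2 C$)
$s{\left(Z,v \right)} = 4 Z^{2}$ ($s{\left(Z,v \right)} = 1 \left(2 Z\right)^{2} = 1 \cdot 4 Z^{2} = 4 Z^{2}$)
$\left(\left(166 - 51\right) + x{\left(-11 \right)}\right) + s{\left(-16,\frac{1}{3} \right)} = \left(\left(166 - 51\right) + \left(6 + 2 \left(-11\right)\right)\right) + 4 \left(-16\right)^{2} = \left(115 + \left(6 - 22\right)\right) + 4 \cdot 256 = \left(115 - 16\right) + 1024 = 99 + 1024 = 1123$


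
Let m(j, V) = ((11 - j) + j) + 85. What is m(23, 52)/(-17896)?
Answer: -12/2237 ≈ -0.0053643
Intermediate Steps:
m(j, V) = 96 (m(j, V) = 11 + 85 = 96)
m(23, 52)/(-17896) = 96/(-17896) = 96*(-1/17896) = -12/2237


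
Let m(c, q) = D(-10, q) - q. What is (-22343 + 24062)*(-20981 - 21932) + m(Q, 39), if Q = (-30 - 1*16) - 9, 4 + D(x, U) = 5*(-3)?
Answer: -73767505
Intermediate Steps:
D(x, U) = -19 (D(x, U) = -4 + 5*(-3) = -4 - 15 = -19)
Q = -55 (Q = (-30 - 16) - 9 = -46 - 9 = -55)
m(c, q) = -19 - q
(-22343 + 24062)*(-20981 - 21932) + m(Q, 39) = (-22343 + 24062)*(-20981 - 21932) + (-19 - 1*39) = 1719*(-42913) + (-19 - 39) = -73767447 - 58 = -73767505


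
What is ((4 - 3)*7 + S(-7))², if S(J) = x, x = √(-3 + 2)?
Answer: (7 + I)² ≈ 48.0 + 14.0*I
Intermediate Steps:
x = I (x = √(-1) = I ≈ 1.0*I)
S(J) = I
((4 - 3)*7 + S(-7))² = ((4 - 3)*7 + I)² = (1*7 + I)² = (7 + I)²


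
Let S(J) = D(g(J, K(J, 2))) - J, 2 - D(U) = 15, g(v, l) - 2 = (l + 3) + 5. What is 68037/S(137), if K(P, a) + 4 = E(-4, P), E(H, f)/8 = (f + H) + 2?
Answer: -22679/50 ≈ -453.58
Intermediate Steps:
E(H, f) = 16 + 8*H + 8*f (E(H, f) = 8*((f + H) + 2) = 8*((H + f) + 2) = 8*(2 + H + f) = 16 + 8*H + 8*f)
K(P, a) = -20 + 8*P (K(P, a) = -4 + (16 + 8*(-4) + 8*P) = -4 + (16 - 32 + 8*P) = -4 + (-16 + 8*P) = -20 + 8*P)
g(v, l) = 10 + l (g(v, l) = 2 + ((l + 3) + 5) = 2 + ((3 + l) + 5) = 2 + (8 + l) = 10 + l)
D(U) = -13 (D(U) = 2 - 1*15 = 2 - 15 = -13)
S(J) = -13 - J
68037/S(137) = 68037/(-13 - 1*137) = 68037/(-13 - 137) = 68037/(-150) = 68037*(-1/150) = -22679/50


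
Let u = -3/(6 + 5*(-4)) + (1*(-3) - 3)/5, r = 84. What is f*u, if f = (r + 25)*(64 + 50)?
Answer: -428697/35 ≈ -12248.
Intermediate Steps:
f = 12426 (f = (84 + 25)*(64 + 50) = 109*114 = 12426)
u = -69/70 (u = -3/(6 - 20) + (-3 - 3)*(⅕) = -3/(-14) - 6*⅕ = -3*(-1/14) - 6/5 = 3/14 - 6/5 = -69/70 ≈ -0.98571)
f*u = 12426*(-69/70) = -428697/35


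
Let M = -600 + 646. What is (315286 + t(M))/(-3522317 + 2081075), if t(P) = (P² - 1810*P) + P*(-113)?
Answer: -114472/720621 ≈ -0.15885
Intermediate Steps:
M = 46
t(P) = P² - 1923*P (t(P) = (P² - 1810*P) - 113*P = P² - 1923*P)
(315286 + t(M))/(-3522317 + 2081075) = (315286 + 46*(-1923 + 46))/(-3522317 + 2081075) = (315286 + 46*(-1877))/(-1441242) = (315286 - 86342)*(-1/1441242) = 228944*(-1/1441242) = -114472/720621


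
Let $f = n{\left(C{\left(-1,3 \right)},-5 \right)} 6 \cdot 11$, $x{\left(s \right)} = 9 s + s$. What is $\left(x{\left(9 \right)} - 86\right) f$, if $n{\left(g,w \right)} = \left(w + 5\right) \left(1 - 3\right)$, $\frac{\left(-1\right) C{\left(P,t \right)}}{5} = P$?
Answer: $0$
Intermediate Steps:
$x{\left(s \right)} = 10 s$
$C{\left(P,t \right)} = - 5 P$
$n{\left(g,w \right)} = -10 - 2 w$ ($n{\left(g,w \right)} = \left(5 + w\right) \left(-2\right) = -10 - 2 w$)
$f = 0$ ($f = \left(-10 - -10\right) 6 \cdot 11 = \left(-10 + 10\right) 66 = 0 \cdot 66 = 0$)
$\left(x{\left(9 \right)} - 86\right) f = \left(10 \cdot 9 - 86\right) 0 = \left(90 - 86\right) 0 = 4 \cdot 0 = 0$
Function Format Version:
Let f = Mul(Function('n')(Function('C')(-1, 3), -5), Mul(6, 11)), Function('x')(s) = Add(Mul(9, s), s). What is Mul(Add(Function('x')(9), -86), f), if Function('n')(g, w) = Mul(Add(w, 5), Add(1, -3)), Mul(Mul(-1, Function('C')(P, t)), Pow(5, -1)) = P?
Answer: 0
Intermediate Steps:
Function('x')(s) = Mul(10, s)
Function('C')(P, t) = Mul(-5, P)
Function('n')(g, w) = Add(-10, Mul(-2, w)) (Function('n')(g, w) = Mul(Add(5, w), -2) = Add(-10, Mul(-2, w)))
f = 0 (f = Mul(Add(-10, Mul(-2, -5)), Mul(6, 11)) = Mul(Add(-10, 10), 66) = Mul(0, 66) = 0)
Mul(Add(Function('x')(9), -86), f) = Mul(Add(Mul(10, 9), -86), 0) = Mul(Add(90, -86), 0) = Mul(4, 0) = 0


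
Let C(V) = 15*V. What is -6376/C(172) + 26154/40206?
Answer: -7869839/4322145 ≈ -1.8208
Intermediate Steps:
-6376/C(172) + 26154/40206 = -6376/(15*172) + 26154/40206 = -6376/2580 + 26154*(1/40206) = -6376*1/2580 + 4359/6701 = -1594/645 + 4359/6701 = -7869839/4322145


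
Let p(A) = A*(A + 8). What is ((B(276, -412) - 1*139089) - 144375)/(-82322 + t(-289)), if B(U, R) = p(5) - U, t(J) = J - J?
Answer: 283675/82322 ≈ 3.4459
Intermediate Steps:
t(J) = 0
p(A) = A*(8 + A)
B(U, R) = 65 - U (B(U, R) = 5*(8 + 5) - U = 5*13 - U = 65 - U)
((B(276, -412) - 1*139089) - 144375)/(-82322 + t(-289)) = (((65 - 1*276) - 1*139089) - 144375)/(-82322 + 0) = (((65 - 276) - 139089) - 144375)/(-82322) = ((-211 - 139089) - 144375)*(-1/82322) = (-139300 - 144375)*(-1/82322) = -283675*(-1/82322) = 283675/82322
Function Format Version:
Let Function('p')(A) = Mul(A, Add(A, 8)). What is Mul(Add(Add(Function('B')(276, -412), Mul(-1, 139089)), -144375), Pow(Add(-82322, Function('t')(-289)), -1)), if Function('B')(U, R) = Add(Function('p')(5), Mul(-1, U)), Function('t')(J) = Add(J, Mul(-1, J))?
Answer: Rational(283675, 82322) ≈ 3.4459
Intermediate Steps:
Function('t')(J) = 0
Function('p')(A) = Mul(A, Add(8, A))
Function('B')(U, R) = Add(65, Mul(-1, U)) (Function('B')(U, R) = Add(Mul(5, Add(8, 5)), Mul(-1, U)) = Add(Mul(5, 13), Mul(-1, U)) = Add(65, Mul(-1, U)))
Mul(Add(Add(Function('B')(276, -412), Mul(-1, 139089)), -144375), Pow(Add(-82322, Function('t')(-289)), -1)) = Mul(Add(Add(Add(65, Mul(-1, 276)), Mul(-1, 139089)), -144375), Pow(Add(-82322, 0), -1)) = Mul(Add(Add(Add(65, -276), -139089), -144375), Pow(-82322, -1)) = Mul(Add(Add(-211, -139089), -144375), Rational(-1, 82322)) = Mul(Add(-139300, -144375), Rational(-1, 82322)) = Mul(-283675, Rational(-1, 82322)) = Rational(283675, 82322)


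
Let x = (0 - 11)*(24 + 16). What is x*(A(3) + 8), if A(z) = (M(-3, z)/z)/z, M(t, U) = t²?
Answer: -3960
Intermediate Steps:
A(z) = 9/z² (A(z) = ((-3)²/z)/z = (9/z)/z = 9/z²)
x = -440 (x = -11*40 = -440)
x*(A(3) + 8) = -440*(9/3² + 8) = -440*(9*(⅑) + 8) = -440*(1 + 8) = -440*9 = -3960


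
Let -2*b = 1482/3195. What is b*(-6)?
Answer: 494/355 ≈ 1.3916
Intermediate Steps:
b = -247/1065 (b = -741/3195 = -½*494/1065 = -247/1065 ≈ -0.23192)
b*(-6) = -247/1065*(-6) = 494/355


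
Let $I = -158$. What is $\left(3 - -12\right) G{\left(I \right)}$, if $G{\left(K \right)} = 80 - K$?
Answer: $3570$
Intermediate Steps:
$\left(3 - -12\right) G{\left(I \right)} = \left(3 - -12\right) \left(80 - -158\right) = \left(3 + 12\right) \left(80 + 158\right) = 15 \cdot 238 = 3570$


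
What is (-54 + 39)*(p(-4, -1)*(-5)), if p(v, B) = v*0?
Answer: 0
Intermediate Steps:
p(v, B) = 0
(-54 + 39)*(p(-4, -1)*(-5)) = (-54 + 39)*(0*(-5)) = -15*0 = 0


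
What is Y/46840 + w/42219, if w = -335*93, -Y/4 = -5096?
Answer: -24946171/82397415 ≈ -0.30275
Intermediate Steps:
Y = 20384 (Y = -4*(-5096) = 20384)
w = -31155
Y/46840 + w/42219 = 20384/46840 - 31155/42219 = 20384*(1/46840) - 31155*1/42219 = 2548/5855 - 10385/14073 = -24946171/82397415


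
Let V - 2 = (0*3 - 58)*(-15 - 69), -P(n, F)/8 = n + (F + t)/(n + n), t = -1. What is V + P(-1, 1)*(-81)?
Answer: 4226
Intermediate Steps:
P(n, F) = -8*n - 4*(-1 + F)/n (P(n, F) = -8*(n + (F - 1)/(n + n)) = -8*(n + (-1 + F)/((2*n))) = -8*(n + (-1 + F)*(1/(2*n))) = -8*(n + (-1 + F)/(2*n)) = -8*n - 4*(-1 + F)/n)
V = 4874 (V = 2 + (0*3 - 58)*(-15 - 69) = 2 + (0 - 58)*(-84) = 2 - 58*(-84) = 2 + 4872 = 4874)
V + P(-1, 1)*(-81) = 4874 + (4*(1 - 1*1 - 2*(-1)**2)/(-1))*(-81) = 4874 + (4*(-1)*(1 - 1 - 2*1))*(-81) = 4874 + (4*(-1)*(1 - 1 - 2))*(-81) = 4874 + (4*(-1)*(-2))*(-81) = 4874 + 8*(-81) = 4874 - 648 = 4226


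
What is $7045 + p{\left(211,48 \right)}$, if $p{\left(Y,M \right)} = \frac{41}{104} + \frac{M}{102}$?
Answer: $\frac{12457089}{1768} \approx 7045.9$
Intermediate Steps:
$p{\left(Y,M \right)} = \frac{41}{104} + \frac{M}{102}$ ($p{\left(Y,M \right)} = 41 \cdot \frac{1}{104} + M \frac{1}{102} = \frac{41}{104} + \frac{M}{102}$)
$7045 + p{\left(211,48 \right)} = 7045 + \left(\frac{41}{104} + \frac{1}{102} \cdot 48\right) = 7045 + \left(\frac{41}{104} + \frac{8}{17}\right) = 7045 + \frac{1529}{1768} = \frac{12457089}{1768}$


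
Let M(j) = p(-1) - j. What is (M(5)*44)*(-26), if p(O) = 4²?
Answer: -12584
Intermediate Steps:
p(O) = 16
M(j) = 16 - j
(M(5)*44)*(-26) = ((16 - 1*5)*44)*(-26) = ((16 - 5)*44)*(-26) = (11*44)*(-26) = 484*(-26) = -12584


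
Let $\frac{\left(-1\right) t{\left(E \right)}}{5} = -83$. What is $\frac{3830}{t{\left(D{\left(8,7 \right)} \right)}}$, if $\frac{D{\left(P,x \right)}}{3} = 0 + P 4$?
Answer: $\frac{766}{83} \approx 9.2289$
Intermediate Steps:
$D{\left(P,x \right)} = 12 P$ ($D{\left(P,x \right)} = 3 \left(0 + P 4\right) = 3 \left(0 + 4 P\right) = 3 \cdot 4 P = 12 P$)
$t{\left(E \right)} = 415$ ($t{\left(E \right)} = \left(-5\right) \left(-83\right) = 415$)
$\frac{3830}{t{\left(D{\left(8,7 \right)} \right)}} = \frac{3830}{415} = 3830 \cdot \frac{1}{415} = \frac{766}{83}$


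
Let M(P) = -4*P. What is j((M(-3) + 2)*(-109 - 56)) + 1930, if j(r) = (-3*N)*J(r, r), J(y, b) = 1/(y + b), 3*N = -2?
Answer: 4458299/2310 ≈ 1930.0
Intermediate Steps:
N = -2/3 (N = (1/3)*(-2) = -2/3 ≈ -0.66667)
J(y, b) = 1/(b + y)
j(r) = 1/r (j(r) = (-3*(-2/3))/(r + r) = 2/((2*r)) = 2*(1/(2*r)) = 1/r)
j((M(-3) + 2)*(-109 - 56)) + 1930 = 1/((-4*(-3) + 2)*(-109 - 56)) + 1930 = 1/((12 + 2)*(-165)) + 1930 = 1/(14*(-165)) + 1930 = 1/(-2310) + 1930 = -1/2310 + 1930 = 4458299/2310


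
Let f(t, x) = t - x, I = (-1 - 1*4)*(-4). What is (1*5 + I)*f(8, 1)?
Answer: 175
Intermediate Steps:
I = 20 (I = (-1 - 4)*(-4) = -5*(-4) = 20)
(1*5 + I)*f(8, 1) = (1*5 + 20)*(8 - 1*1) = (5 + 20)*(8 - 1) = 25*7 = 175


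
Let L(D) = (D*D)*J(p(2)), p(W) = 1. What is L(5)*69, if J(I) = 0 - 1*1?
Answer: -1725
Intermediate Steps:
J(I) = -1 (J(I) = 0 - 1 = -1)
L(D) = -D² (L(D) = (D*D)*(-1) = D²*(-1) = -D²)
L(5)*69 = -1*5²*69 = -1*25*69 = -25*69 = -1725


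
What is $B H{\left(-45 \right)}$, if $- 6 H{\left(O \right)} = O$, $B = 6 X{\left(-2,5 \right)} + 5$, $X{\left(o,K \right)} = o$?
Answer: $- \frac{105}{2} \approx -52.5$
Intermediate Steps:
$B = -7$ ($B = 6 \left(-2\right) + 5 = -12 + 5 = -7$)
$H{\left(O \right)} = - \frac{O}{6}$
$B H{\left(-45 \right)} = - 7 \left(\left(- \frac{1}{6}\right) \left(-45\right)\right) = \left(-7\right) \frac{15}{2} = - \frac{105}{2}$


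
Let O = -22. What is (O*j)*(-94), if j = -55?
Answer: -113740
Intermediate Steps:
(O*j)*(-94) = -22*(-55)*(-94) = 1210*(-94) = -113740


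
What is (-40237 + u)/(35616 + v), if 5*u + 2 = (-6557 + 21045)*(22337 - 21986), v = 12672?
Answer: 4884101/241440 ≈ 20.229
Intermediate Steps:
u = 5085286/5 (u = -2/5 + ((-6557 + 21045)*(22337 - 21986))/5 = -2/5 + (14488*351)/5 = -2/5 + (1/5)*5085288 = -2/5 + 5085288/5 = 5085286/5 ≈ 1.0171e+6)
(-40237 + u)/(35616 + v) = (-40237 + 5085286/5)/(35616 + 12672) = (4884101/5)/48288 = (4884101/5)*(1/48288) = 4884101/241440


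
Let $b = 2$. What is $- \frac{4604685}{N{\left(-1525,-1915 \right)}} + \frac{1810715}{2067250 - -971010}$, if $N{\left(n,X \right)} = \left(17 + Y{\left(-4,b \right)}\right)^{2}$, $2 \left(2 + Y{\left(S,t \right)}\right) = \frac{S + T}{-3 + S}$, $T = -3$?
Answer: $- \frac{11191836179057}{583953572} \approx -19166.0$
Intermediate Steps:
$Y{\left(S,t \right)} = - \frac{3}{2}$ ($Y{\left(S,t \right)} = -2 + \frac{\left(S - 3\right) \frac{1}{-3 + S}}{2} = -2 + \frac{\left(-3 + S\right) \frac{1}{-3 + S}}{2} = -2 + \frac{1}{2} \cdot 1 = -2 + \frac{1}{2} = - \frac{3}{2}$)
$N{\left(n,X \right)} = \frac{961}{4}$ ($N{\left(n,X \right)} = \left(17 - \frac{3}{2}\right)^{2} = \left(\frac{31}{2}\right)^{2} = \frac{961}{4}$)
$- \frac{4604685}{N{\left(-1525,-1915 \right)}} + \frac{1810715}{2067250 - -971010} = - \frac{4604685}{\frac{961}{4}} + \frac{1810715}{2067250 - -971010} = \left(-4604685\right) \frac{4}{961} + \frac{1810715}{2067250 + 971010} = - \frac{18418740}{961} + \frac{1810715}{3038260} = - \frac{18418740}{961} + 1810715 \cdot \frac{1}{3038260} = - \frac{18418740}{961} + \frac{362143}{607652} = - \frac{11191836179057}{583953572}$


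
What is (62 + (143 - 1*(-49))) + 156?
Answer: 410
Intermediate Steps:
(62 + (143 - 1*(-49))) + 156 = (62 + (143 + 49)) + 156 = (62 + 192) + 156 = 254 + 156 = 410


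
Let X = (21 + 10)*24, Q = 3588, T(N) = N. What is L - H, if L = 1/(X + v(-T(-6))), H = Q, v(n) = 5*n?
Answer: -2777111/774 ≈ -3588.0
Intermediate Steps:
H = 3588
X = 744 (X = 31*24 = 744)
L = 1/774 (L = 1/(744 + 5*(-1*(-6))) = 1/(744 + 5*6) = 1/(744 + 30) = 1/774 ≈ 0.0012920)
L - H = 1/774 - 1*3588 = 1/774 - 3588 = -2777111/774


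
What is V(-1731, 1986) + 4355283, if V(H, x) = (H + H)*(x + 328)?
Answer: -3655785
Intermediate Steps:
V(H, x) = 2*H*(328 + x) (V(H, x) = (2*H)*(328 + x) = 2*H*(328 + x))
V(-1731, 1986) + 4355283 = 2*(-1731)*(328 + 1986) + 4355283 = 2*(-1731)*2314 + 4355283 = -8011068 + 4355283 = -3655785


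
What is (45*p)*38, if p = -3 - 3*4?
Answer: -25650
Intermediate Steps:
p = -15 (p = -3 - 12 = -15)
(45*p)*38 = (45*(-15))*38 = -675*38 = -25650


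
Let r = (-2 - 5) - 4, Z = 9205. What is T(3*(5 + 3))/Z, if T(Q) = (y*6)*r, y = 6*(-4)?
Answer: 1584/9205 ≈ 0.17208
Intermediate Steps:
y = -24
r = -11 (r = -7 - 4 = -11)
T(Q) = 1584 (T(Q) = -24*6*(-11) = -144*(-11) = 1584)
T(3*(5 + 3))/Z = 1584/9205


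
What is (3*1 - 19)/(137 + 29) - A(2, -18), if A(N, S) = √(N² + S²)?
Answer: -8/83 - 2*√82 ≈ -18.207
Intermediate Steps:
(3*1 - 19)/(137 + 29) - A(2, -18) = (3*1 - 19)/(137 + 29) - √(2² + (-18)²) = (3 - 19)/166 - √(4 + 324) = -16*1/166 - √328 = -8/83 - 2*√82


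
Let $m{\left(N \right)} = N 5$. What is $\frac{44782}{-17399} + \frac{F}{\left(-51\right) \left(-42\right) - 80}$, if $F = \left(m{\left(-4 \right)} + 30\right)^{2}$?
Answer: $- \frac{45300292}{17938369} \approx -2.5253$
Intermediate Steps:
$m{\left(N \right)} = 5 N$
$F = 100$ ($F = \left(5 \left(-4\right) + 30\right)^{2} = \left(-20 + 30\right)^{2} = 10^{2} = 100$)
$\frac{44782}{-17399} + \frac{F}{\left(-51\right) \left(-42\right) - 80} = \frac{44782}{-17399} + \frac{100}{\left(-51\right) \left(-42\right) - 80} = 44782 \left(- \frac{1}{17399}\right) + \frac{100}{2142 - 80} = - \frac{44782}{17399} + \frac{100}{2062} = - \frac{44782}{17399} + 100 \cdot \frac{1}{2062} = - \frac{44782}{17399} + \frac{50}{1031} = - \frac{45300292}{17938369}$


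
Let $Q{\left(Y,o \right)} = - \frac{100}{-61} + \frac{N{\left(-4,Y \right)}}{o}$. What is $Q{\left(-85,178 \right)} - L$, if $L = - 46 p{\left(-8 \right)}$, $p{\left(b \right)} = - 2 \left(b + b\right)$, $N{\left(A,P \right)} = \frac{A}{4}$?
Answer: $\frac{16000715}{10858} \approx 1473.6$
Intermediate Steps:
$N{\left(A,P \right)} = \frac{A}{4}$ ($N{\left(A,P \right)} = A \frac{1}{4} = \frac{A}{4}$)
$p{\left(b \right)} = - 4 b$ ($p{\left(b \right)} = - 2 \cdot 2 b = - 4 b$)
$Q{\left(Y,o \right)} = \frac{100}{61} - \frac{1}{o}$ ($Q{\left(Y,o \right)} = - \frac{100}{-61} + \frac{\frac{1}{4} \left(-4\right)}{o} = \left(-100\right) \left(- \frac{1}{61}\right) - \frac{1}{o} = \frac{100}{61} - \frac{1}{o}$)
$L = -1472$ ($L = - 46 \left(\left(-4\right) \left(-8\right)\right) = \left(-46\right) 32 = -1472$)
$Q{\left(-85,178 \right)} - L = \left(\frac{100}{61} - \frac{1}{178}\right) - -1472 = \left(\frac{100}{61} - \frac{1}{178}\right) + 1472 = \frac{17739}{10858} + 1472 = \frac{16000715}{10858}$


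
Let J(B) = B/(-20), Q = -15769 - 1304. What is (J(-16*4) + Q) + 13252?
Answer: -19089/5 ≈ -3817.8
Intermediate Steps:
Q = -17073
J(B) = -B/20 (J(B) = B*(-1/20) = -B/20)
(J(-16*4) + Q) + 13252 = (-(-4)*4/5 - 17073) + 13252 = (-1/20*(-64) - 17073) + 13252 = (16/5 - 17073) + 13252 = -85349/5 + 13252 = -19089/5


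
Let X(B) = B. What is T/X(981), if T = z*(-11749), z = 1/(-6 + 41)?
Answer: -11749/34335 ≈ -0.34219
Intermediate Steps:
z = 1/35 ≈ 0.028571
T = -11749/35 (T = (1/35)*(-11749) = -11749/35 ≈ -335.69)
T/X(981) = -11749/35/981 = -11749/35*1/981 = -11749/34335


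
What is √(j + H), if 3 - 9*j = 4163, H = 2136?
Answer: 2*√3766/3 ≈ 40.912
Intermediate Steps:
j = -4160/9 (j = ⅓ - ⅑*4163 = ⅓ - 4163/9 = -4160/9 ≈ -462.22)
√(j + H) = √(-4160/9 + 2136) = √(15064/9) = 2*√3766/3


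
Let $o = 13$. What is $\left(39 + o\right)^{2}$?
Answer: $2704$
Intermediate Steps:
$\left(39 + o\right)^{2} = \left(39 + 13\right)^{2} = 52^{2} = 2704$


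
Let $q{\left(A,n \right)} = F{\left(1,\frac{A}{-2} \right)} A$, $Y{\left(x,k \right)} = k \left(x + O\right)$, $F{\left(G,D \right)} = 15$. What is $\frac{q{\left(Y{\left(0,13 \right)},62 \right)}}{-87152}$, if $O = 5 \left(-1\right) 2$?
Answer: $\frac{75}{3352} \approx 0.022375$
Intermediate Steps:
$O = -10$ ($O = \left(-5\right) 2 = -10$)
$Y{\left(x,k \right)} = k \left(-10 + x\right)$ ($Y{\left(x,k \right)} = k \left(x - 10\right) = k \left(-10 + x\right)$)
$q{\left(A,n \right)} = 15 A$
$\frac{q{\left(Y{\left(0,13 \right)},62 \right)}}{-87152} = \frac{15 \cdot 13 \left(-10 + 0\right)}{-87152} = 15 \cdot 13 \left(-10\right) \left(- \frac{1}{87152}\right) = 15 \left(-130\right) \left(- \frac{1}{87152}\right) = \left(-1950\right) \left(- \frac{1}{87152}\right) = \frac{75}{3352}$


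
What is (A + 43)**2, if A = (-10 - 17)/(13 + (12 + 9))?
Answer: 2059225/1156 ≈ 1781.3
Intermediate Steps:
A = -27/34 (A = -27/(13 + 21) = -27/34 ≈ -0.79412)
(A + 43)**2 = (-27/34 + 43)**2 = (1435/34)**2 = 2059225/1156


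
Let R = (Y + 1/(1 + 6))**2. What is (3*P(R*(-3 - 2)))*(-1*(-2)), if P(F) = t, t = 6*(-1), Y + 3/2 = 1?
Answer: -36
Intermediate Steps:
Y = -1/2 (Y = -3/2 + 1 = -1/2 ≈ -0.50000)
t = -6
R = 25/196 (R = (-1/2 + 1/(1 + 6))**2 = (-1/2 + 1/7)**2 = (-5/14)**2 = 25/196 ≈ 0.12755)
P(F) = -6
(3*P(R*(-3 - 2)))*(-1*(-2)) = (3*(-6))*(-1*(-2)) = -18*2 = -36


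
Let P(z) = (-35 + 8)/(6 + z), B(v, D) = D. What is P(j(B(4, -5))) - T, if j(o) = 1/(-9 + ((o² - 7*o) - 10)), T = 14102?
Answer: -3484301/247 ≈ -14106.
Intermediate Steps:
j(o) = 1/(-19 + o² - 7*o) (j(o) = 1/(-9 + (-10 + o² - 7*o)) = 1/(-19 + o² - 7*o))
P(z) = -27/(6 + z)
P(j(B(4, -5))) - T = -27/(6 + 1/(-19 + (-5)² - 7*(-5))) - 1*14102 = -27/(6 + 1/(-19 + 25 + 35)) - 14102 = -27/(6 + 1/41) - 14102 = -27/247/41 - 14102 = -27*41/247 - 14102 = -1107/247 - 14102 = -3484301/247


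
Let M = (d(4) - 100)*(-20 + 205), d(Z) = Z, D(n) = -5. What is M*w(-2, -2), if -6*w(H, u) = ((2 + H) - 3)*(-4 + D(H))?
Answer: 79920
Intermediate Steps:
w(H, u) = -3/2 + 3*H/2 (w(H, u) = -((2 + H) - 3)*(-4 - 5)/6 = -(-1 + H)*(-9)/6 = -(9 - 9*H)/6 = -3/2 + 3*H/2)
M = -17760 (M = (4 - 100)*(-20 + 205) = -96*185 = -17760)
M*w(-2, -2) = -17760*(-3/2 + (3/2)*(-2)) = -17760*(-3/2 - 3) = -17760*(-9/2) = 79920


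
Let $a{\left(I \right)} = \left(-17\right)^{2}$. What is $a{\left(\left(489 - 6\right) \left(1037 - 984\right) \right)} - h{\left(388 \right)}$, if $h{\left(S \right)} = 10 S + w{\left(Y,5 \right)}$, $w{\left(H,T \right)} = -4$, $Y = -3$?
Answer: $-3587$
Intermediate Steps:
$a{\left(I \right)} = 289$
$h{\left(S \right)} = -4 + 10 S$ ($h{\left(S \right)} = 10 S - 4 = -4 + 10 S$)
$a{\left(\left(489 - 6\right) \left(1037 - 984\right) \right)} - h{\left(388 \right)} = 289 - \left(-4 + 10 \cdot 388\right) = 289 - \left(-4 + 3880\right) = 289 - 3876 = -3587$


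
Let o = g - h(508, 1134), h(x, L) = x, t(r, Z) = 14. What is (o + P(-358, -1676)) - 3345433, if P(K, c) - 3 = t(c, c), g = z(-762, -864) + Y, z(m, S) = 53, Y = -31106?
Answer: -3376977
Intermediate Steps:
g = -31053 (g = 53 - 31106 = -31053)
P(K, c) = 17 (P(K, c) = 3 + 14 = 17)
o = -31561 (o = -31053 - 1*508 = -31053 - 508 = -31561)
(o + P(-358, -1676)) - 3345433 = (-31561 + 17) - 3345433 = -31544 - 3345433 = -3376977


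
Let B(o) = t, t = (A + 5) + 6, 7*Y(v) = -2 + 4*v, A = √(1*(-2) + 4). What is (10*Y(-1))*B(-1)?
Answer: -660/7 - 60*√2/7 ≈ -106.41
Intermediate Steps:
A = √2 (A = √(-2 + 4) = √2 ≈ 1.4142)
Y(v) = -2/7 + 4*v/7 (Y(v) = (-2 + 4*v)/7 = -2/7 + 4*v/7)
t = 11 + √2 (t = (√2 + 5) + 6 = (5 + √2) + 6 = 11 + √2 ≈ 12.414)
B(o) = 11 + √2
(10*Y(-1))*B(-1) = (10*(-2/7 + (4/7)*(-1)))*(11 + √2) = (10*(-2/7 - 4/7))*(11 + √2) = (10*(-6/7))*(11 + √2) = -60*(11 + √2)/7 = -660/7 - 60*√2/7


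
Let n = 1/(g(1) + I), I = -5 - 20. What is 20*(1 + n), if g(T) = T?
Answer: 115/6 ≈ 19.167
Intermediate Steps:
I = -25
n = -1/24 (n = 1/(1 - 25) = 1/(-24) = -1/24 ≈ -0.041667)
20*(1 + n) = 20*(1 - 1/24) = 20*(23/24) = 115/6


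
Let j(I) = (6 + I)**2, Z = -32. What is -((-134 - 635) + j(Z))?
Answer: 93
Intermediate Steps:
-((-134 - 635) + j(Z)) = -((-134 - 635) + (6 - 32)**2) = -(-769 + (-26)**2) = -(-769 + 676) = -1*(-93) = 93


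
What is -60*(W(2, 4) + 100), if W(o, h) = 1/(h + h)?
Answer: -12015/2 ≈ -6007.5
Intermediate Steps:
W(o, h) = 1/(2*h)
-60*(W(2, 4) + 100) = -60*((½)/4 + 100) = -60*((½)*(¼) + 100) = -60*(⅛ + 100) = -60*801/8 = -12015/2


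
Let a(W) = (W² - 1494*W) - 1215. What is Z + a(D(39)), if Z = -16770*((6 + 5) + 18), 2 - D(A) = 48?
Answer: -416705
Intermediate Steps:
D(A) = -46 (D(A) = 2 - 1*48 = 2 - 48 = -46)
a(W) = -1215 + W² - 1494*W
Z = -486330 (Z = -16770*(11 + 18) = -16770*29 = -486330)
Z + a(D(39)) = -486330 + (-1215 + (-46)² - 1494*(-46)) = -486330 + (-1215 + 2116 + 68724) = -486330 + 69625 = -416705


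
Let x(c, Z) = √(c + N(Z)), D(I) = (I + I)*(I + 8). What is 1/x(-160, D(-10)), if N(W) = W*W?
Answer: √10/120 ≈ 0.026352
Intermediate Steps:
N(W) = W²
D(I) = 2*I*(8 + I) (D(I) = (2*I)*(8 + I) = 2*I*(8 + I))
x(c, Z) = √(c + Z²)
1/x(-160, D(-10)) = 1/(√(-160 + (2*(-10)*(8 - 10))²)) = 1/(√(-160 + (2*(-10)*(-2))²)) = 1/(√(-160 + 40²)) = 1/(√(-160 + 1600)) = 1/(√1440) = 1/(12*√10) = √10/120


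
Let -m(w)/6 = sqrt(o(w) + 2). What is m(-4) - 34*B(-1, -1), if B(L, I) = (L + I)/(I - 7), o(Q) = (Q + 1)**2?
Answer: -17/2 - 6*sqrt(11) ≈ -28.400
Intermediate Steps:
o(Q) = (1 + Q)**2
B(L, I) = (I + L)/(-7 + I)
m(w) = -6*sqrt(2 + (1 + w)**2) (m(w) = -6*sqrt((1 + w)**2 + 2) = -6*sqrt(2 + (1 + w)**2))
m(-4) - 34*B(-1, -1) = -6*sqrt(2 + (1 - 4)**2) - 34*(-1 - 1)/(-7 - 1) = -6*sqrt(2 + (-3)**2) - 34*(-2)/(-8) = -6*sqrt(2 + 9) - (-17)*(-2)/4 = -6*sqrt(11) - 34*1/4 = -6*sqrt(11) - 17/2 = -17/2 - 6*sqrt(11)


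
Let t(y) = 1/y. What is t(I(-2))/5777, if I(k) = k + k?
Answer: -1/23108 ≈ -4.3275e-5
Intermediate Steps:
I(k) = 2*k
t(I(-2))/5777 = 1/((2*(-2))*5777) = (1/5777)/(-4) = -¼*1/5777 = -1/23108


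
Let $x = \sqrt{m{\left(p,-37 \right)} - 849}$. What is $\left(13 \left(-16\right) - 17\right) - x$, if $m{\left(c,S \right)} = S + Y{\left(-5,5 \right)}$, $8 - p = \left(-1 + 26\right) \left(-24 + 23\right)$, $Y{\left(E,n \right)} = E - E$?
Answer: $-225 - i \sqrt{886} \approx -225.0 - 29.766 i$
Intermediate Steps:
$Y{\left(E,n \right)} = 0$
$p = 33$ ($p = 8 - \left(-1 + 26\right) \left(-24 + 23\right) = 8 - 25 \left(-1\right) = 8 - -25 = 8 + 25 = 33$)
$m{\left(c,S \right)} = S$ ($m{\left(c,S \right)} = S + 0 = S$)
$x = i \sqrt{886}$ ($x = \sqrt{-37 - 849} = \sqrt{-886} = i \sqrt{886} \approx 29.766 i$)
$\left(13 \left(-16\right) - 17\right) - x = \left(13 \left(-16\right) - 17\right) - i \sqrt{886} = \left(-208 - 17\right) - i \sqrt{886} = -225 - i \sqrt{886}$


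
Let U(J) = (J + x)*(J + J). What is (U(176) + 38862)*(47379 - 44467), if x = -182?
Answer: 107016000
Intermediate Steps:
U(J) = 2*J*(-182 + J) (U(J) = (J - 182)*(J + J) = (-182 + J)*(2*J) = 2*J*(-182 + J))
(U(176) + 38862)*(47379 - 44467) = (2*176*(-182 + 176) + 38862)*(47379 - 44467) = (2*176*(-6) + 38862)*2912 = (-2112 + 38862)*2912 = 36750*2912 = 107016000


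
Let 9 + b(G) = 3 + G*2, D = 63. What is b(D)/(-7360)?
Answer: -3/184 ≈ -0.016304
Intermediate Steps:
b(G) = -6 + 2*G (b(G) = -9 + (3 + G*2) = -9 + (3 + 2*G) = -6 + 2*G)
b(D)/(-7360) = (-6 + 2*63)/(-7360) = (-6 + 126)*(-1/7360) = 120*(-1/7360) = -3/184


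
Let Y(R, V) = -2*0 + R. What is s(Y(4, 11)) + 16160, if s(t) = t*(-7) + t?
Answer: 16136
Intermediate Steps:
Y(R, V) = R (Y(R, V) = 0 + R = R)
s(t) = -6*t (s(t) = -7*t + t = -6*t)
s(Y(4, 11)) + 16160 = -6*4 + 16160 = -24 + 16160 = 16136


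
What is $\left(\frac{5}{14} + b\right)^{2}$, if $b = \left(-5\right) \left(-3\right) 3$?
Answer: $\frac{403225}{196} \approx 2057.3$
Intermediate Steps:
$b = 45$ ($b = 15 \cdot 3 = 45$)
$\left(\frac{5}{14} + b\right)^{2} = \left(\frac{5}{14} + 45\right)^{2} = \left(\frac{635}{14}\right)^{2} = \frac{403225}{196}$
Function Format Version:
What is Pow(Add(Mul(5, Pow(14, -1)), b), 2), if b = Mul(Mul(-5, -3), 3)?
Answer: Rational(403225, 196) ≈ 2057.3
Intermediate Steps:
b = 45 (b = Mul(15, 3) = 45)
Pow(Add(Mul(5, Pow(14, -1)), b), 2) = Pow(Add(Mul(5, Pow(14, -1)), 45), 2) = Pow(Add(Mul(5, Rational(1, 14)), 45), 2) = Pow(Add(Rational(5, 14), 45), 2) = Pow(Rational(635, 14), 2) = Rational(403225, 196)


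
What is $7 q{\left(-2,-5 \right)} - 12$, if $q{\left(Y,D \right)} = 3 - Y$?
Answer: $23$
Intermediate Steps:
$7 q{\left(-2,-5 \right)} - 12 = 7 \left(3 - -2\right) - 12 = 7 \left(3 + 2\right) - 12 = 7 \cdot 5 - 12 = 35 - 12 = 23$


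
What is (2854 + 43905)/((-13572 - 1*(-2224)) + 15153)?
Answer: 46759/3805 ≈ 12.289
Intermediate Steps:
(2854 + 43905)/((-13572 - 1*(-2224)) + 15153) = 46759/((-13572 + 2224) + 15153) = 46759/(-11348 + 15153) = 46759/3805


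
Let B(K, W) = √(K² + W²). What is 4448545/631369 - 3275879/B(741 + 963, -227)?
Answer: 4448545/631369 - 3275879*√2955145/2955145 ≈ -1898.6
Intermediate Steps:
4448545/631369 - 3275879/B(741 + 963, -227) = 4448545/631369 - 3275879/√((741 + 963)² + (-227)²) = 4448545*(1/631369) - 3275879/√(1704² + 51529) = 4448545/631369 - 3275879/√(2903616 + 51529) = 4448545/631369 - 3275879*√2955145/2955145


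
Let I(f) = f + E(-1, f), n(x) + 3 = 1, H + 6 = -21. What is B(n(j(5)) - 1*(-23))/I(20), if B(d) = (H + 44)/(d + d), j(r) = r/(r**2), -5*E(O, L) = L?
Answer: 17/672 ≈ 0.025298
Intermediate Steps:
H = -27 (H = -6 - 21 = -27)
E(O, L) = -L/5
j(r) = 1/r (j(r) = r/r**2 = 1/r)
n(x) = -2 (n(x) = -3 + 1 = -2)
I(f) = 4*f/5 (I(f) = f - f/5 = 4*f/5)
B(d) = 17/(2*d) (B(d) = (-27 + 44)/(d + d) = 17/((2*d)) = 17*(1/(2*d)) = 17/(2*d))
B(n(j(5)) - 1*(-23))/I(20) = (17/(2*(-2 - 1*(-23))))/(((4/5)*20)) = (17/(2*(-2 + 23)))/16 = ((17/2)/21)*(1/16) = ((17/2)*(1/21))*(1/16) = (17/42)*(1/16) = 17/672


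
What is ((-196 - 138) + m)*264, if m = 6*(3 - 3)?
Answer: -88176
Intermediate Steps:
m = 0 (m = 6*0 = 0)
((-196 - 138) + m)*264 = ((-196 - 138) + 0)*264 = (-334 + 0)*264 = -334*264 = -88176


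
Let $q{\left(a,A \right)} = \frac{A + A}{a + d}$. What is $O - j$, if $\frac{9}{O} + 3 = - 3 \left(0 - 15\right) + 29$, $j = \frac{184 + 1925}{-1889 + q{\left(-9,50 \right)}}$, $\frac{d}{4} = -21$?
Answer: $\frac{15507720}{12480167} \approx 1.2426$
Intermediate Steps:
$d = -84$ ($d = 4 \left(-21\right) = -84$)
$q{\left(a,A \right)} = \frac{2 A}{-84 + a}$ ($q{\left(a,A \right)} = \frac{A + A}{a - 84} = \frac{2 A}{-84 + a}$)
$j = - \frac{196137}{175777}$ ($j = \frac{184 + 1925}{-1889 + 2 \cdot 50 \frac{1}{-84 - 9}} = \frac{2109}{-1889 + 2 \cdot 50 \frac{1}{-93}} = \frac{2109}{-1889 + 2 \cdot 50 \left(- \frac{1}{93}\right)} = \frac{2109}{-1889 - \frac{100}{93}} = \frac{2109}{- \frac{175777}{93}} = 2109 \left(- \frac{93}{175777}\right) = - \frac{196137}{175777} \approx -1.1158$)
$O = \frac{9}{71}$ ($O = \frac{9}{-3 - \left(-29 + 3 \left(0 - 15\right)\right)} = \frac{9}{-3 + \left(\left(-3\right) \left(-15\right) + 29\right)} = \frac{9}{-3 + \left(45 + 29\right)} = \frac{9}{-3 + 74} = \frac{9}{71} \approx 0.12676$)
$O - j = \frac{9}{71} - - \frac{196137}{175777} = \frac{9}{71} + \frac{196137}{175777} = \frac{15507720}{12480167}$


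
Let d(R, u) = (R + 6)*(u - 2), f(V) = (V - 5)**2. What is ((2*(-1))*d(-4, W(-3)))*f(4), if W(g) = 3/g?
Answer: 12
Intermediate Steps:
f(V) = (-5 + V)**2
d(R, u) = (-2 + u)*(6 + R) (d(R, u) = (6 + R)*(-2 + u) = (-2 + u)*(6 + R))
((2*(-1))*d(-4, W(-3)))*f(4) = ((2*(-1))*(-12 - 2*(-4) + 6*(3/(-3)) - 12/(-3)))*(-5 + 4)**2 = -2*(-12 + 8 + 6*(3*(-1/3)) - 12*(-1)/3)*(-1)**2 = -2*(-12 + 8 + 6*(-1) - 4*(-1))*1 = -2*(-12 + 8 - 6 + 4)*1 = -2*(-6)*1 = 12*1 = 12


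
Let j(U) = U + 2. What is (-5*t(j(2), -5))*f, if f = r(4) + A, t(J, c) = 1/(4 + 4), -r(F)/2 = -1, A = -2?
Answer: 0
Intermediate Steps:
r(F) = 2 (r(F) = -2*(-1) = 2)
j(U) = 2 + U
t(J, c) = ⅛ (t(J, c) = 1/8 = ⅛)
f = 0 (f = 2 - 2 = 0)
(-5*t(j(2), -5))*f = -5*⅛*0 = -5/8*0 = 0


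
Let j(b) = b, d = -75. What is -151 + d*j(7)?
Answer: -676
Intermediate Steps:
-151 + d*j(7) = -151 - 75*7 = -151 - 525 = -676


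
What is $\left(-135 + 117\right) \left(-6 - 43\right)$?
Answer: $882$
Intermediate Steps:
$\left(-135 + 117\right) \left(-6 - 43\right) = - 18 \left(-6 - 43\right) = \left(-18\right) \left(-49\right) = 882$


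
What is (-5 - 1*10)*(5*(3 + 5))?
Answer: -600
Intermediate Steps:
(-5 - 1*10)*(5*(3 + 5)) = (-5 - 10)*(5*8) = -15*40 = -600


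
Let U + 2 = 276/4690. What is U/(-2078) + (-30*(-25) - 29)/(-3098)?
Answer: -1749633007/7548137590 ≈ -0.23180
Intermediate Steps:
U = -4552/2345 (U = -2 + 276/4690 = -2 + 276*(1/4690) = -2 + 138/2345 = -4552/2345 ≈ -1.9412)
U/(-2078) + (-30*(-25) - 29)/(-3098) = -4552/2345/(-2078) + (-30*(-25) - 29)/(-3098) = -4552/2345*(-1/2078) + (750 - 29)*(-1/3098) = 2276/2436455 + 721*(-1/3098) = 2276/2436455 - 721/3098 = -1749633007/7548137590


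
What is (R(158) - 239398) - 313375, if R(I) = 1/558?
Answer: -308447333/558 ≈ -5.5277e+5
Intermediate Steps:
R(I) = 1/558
(R(158) - 239398) - 313375 = (1/558 - 239398) - 313375 = -133584083/558 - 313375 = -308447333/558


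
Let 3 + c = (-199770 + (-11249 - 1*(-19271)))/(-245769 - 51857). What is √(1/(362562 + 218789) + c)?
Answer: I*√359823792752229487474/12358940909 ≈ 1.5348*I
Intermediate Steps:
c = -350565/148813 (c = -3 + (-199770 + (-11249 - 1*(-19271)))/(-245769 - 51857) = -3 + (-199770 + (-11249 + 19271))/(-297626) = -3 + (-199770 + 8022)*(-1/297626) = -3 - 191748*(-1/297626) = -3 + 95874/148813 = -350565/148813 ≈ -2.3557)
√(1/(362562 + 218789) + c) = √(1/(362562 + 218789) - 350565/148813) = √(1/581351 - 350565/148813) = √(-203801164502/86512586363) = I*√359823792752229487474/12358940909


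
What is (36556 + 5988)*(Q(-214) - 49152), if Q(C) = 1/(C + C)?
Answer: -223750138252/107 ≈ -2.0911e+9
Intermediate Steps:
Q(C) = 1/(2*C)
(36556 + 5988)*(Q(-214) - 49152) = (36556 + 5988)*((½)/(-214) - 49152) = 42544*((½)*(-1/214) - 49152) = 42544*(-1/428 - 49152) = 42544*(-21037057/428) = -223750138252/107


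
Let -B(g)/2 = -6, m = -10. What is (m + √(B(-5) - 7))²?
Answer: (10 - √5)² ≈ 60.279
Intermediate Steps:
B(g) = 12 (B(g) = -2*(-6) = 12)
(m + √(B(-5) - 7))² = (-10 + √(12 - 7))² = (-10 + √5)²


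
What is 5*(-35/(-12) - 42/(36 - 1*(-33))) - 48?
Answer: -10063/276 ≈ -36.460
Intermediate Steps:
5*(-35/(-12) - 42/(36 - 1*(-33))) - 48 = 5*(-35*(-1/12) - 42/(36 + 33)) - 48 = 5*(35/12 - 42/69) - 48 = 5*(35/12 - 42*1/69) - 48 = 5*(35/12 - 14/23) - 48 = 5*(637/276) - 48 = 3185/276 - 48 = -10063/276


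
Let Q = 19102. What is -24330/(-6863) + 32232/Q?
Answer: 342979938/65548513 ≈ 5.2325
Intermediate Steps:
-24330/(-6863) + 32232/Q = -24330/(-6863) + 32232/19102 = -24330*(-1/6863) + 32232*(1/19102) = 24330/6863 + 16116/9551 = 342979938/65548513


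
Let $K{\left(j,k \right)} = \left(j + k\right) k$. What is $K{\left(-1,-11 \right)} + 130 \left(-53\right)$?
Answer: $-6758$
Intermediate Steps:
$K{\left(j,k \right)} = k \left(j + k\right)$
$K{\left(-1,-11 \right)} + 130 \left(-53\right) = - 11 \left(-1 - 11\right) + 130 \left(-53\right) = \left(-11\right) \left(-12\right) - 6890 = 132 - 6890 = -6758$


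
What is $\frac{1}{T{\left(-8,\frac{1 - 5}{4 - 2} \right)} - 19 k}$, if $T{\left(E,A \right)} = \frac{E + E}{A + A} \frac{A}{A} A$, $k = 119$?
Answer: $- \frac{1}{2269} \approx -0.00044072$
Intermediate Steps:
$T{\left(E,A \right)} = E$ ($T{\left(E,A \right)} = \frac{2 E}{2 A} 1 A = 2 E \frac{1}{2 A} 1 A = \frac{E}{A} 1 A = \frac{E}{A} A = E$)
$\frac{1}{T{\left(-8,\frac{1 - 5}{4 - 2} \right)} - 19 k} = \frac{1}{-8 - 2261} = \frac{1}{-2269} = - \frac{1}{2269}$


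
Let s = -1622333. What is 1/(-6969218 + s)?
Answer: -1/8591551 ≈ -1.1639e-7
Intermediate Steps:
1/(-6969218 + s) = 1/(-6969218 - 1622333) = 1/(-8591551) = -1/8591551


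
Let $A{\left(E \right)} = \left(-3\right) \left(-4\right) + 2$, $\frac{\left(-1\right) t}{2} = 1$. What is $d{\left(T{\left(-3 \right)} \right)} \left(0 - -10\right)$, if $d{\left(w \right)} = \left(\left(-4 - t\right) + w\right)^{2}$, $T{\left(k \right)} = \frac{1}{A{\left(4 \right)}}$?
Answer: $\frac{3645}{98} \approx 37.194$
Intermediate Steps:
$t = -2$ ($t = \left(-2\right) 1 = -2$)
$A{\left(E \right)} = 14$ ($A{\left(E \right)} = 12 + 2 = 14$)
$T{\left(k \right)} = \frac{1}{14}$
$d{\left(w \right)} = \left(-2 + w\right)^{2}$ ($d{\left(w \right)} = \left(\left(-4 - -2\right) + w\right)^{2} = \left(\left(-4 + 2\right) + w\right)^{2} = \left(-2 + w\right)^{2}$)
$d{\left(T{\left(-3 \right)} \right)} \left(0 - -10\right) = \left(-2 + \frac{1}{14}\right)^{2} \left(0 - -10\right) = \left(- \frac{27}{14}\right)^{2} \left(0 + 10\right) = \frac{729}{196} \cdot 10 = \frac{3645}{98}$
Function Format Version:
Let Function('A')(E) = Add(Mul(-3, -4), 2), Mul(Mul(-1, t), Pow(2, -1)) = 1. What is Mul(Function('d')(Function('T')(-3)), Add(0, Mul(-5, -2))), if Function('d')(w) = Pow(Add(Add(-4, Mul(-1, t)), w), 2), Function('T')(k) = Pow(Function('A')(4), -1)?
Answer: Rational(3645, 98) ≈ 37.194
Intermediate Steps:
t = -2 (t = Mul(-2, 1) = -2)
Function('A')(E) = 14 (Function('A')(E) = Add(12, 2) = 14)
Function('T')(k) = Rational(1, 14) (Function('T')(k) = Pow(14, -1) = Rational(1, 14))
Function('d')(w) = Pow(Add(-2, w), 2) (Function('d')(w) = Pow(Add(Add(-4, Mul(-1, -2)), w), 2) = Pow(Add(Add(-4, 2), w), 2) = Pow(Add(-2, w), 2))
Mul(Function('d')(Function('T')(-3)), Add(0, Mul(-5, -2))) = Mul(Pow(Add(-2, Rational(1, 14)), 2), Add(0, Mul(-5, -2))) = Mul(Pow(Rational(-27, 14), 2), Add(0, 10)) = Mul(Rational(729, 196), 10) = Rational(3645, 98)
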